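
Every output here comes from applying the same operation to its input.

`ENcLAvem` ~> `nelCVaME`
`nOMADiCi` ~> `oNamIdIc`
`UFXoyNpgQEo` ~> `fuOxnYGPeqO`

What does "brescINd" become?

RBSEiCDn

The transformation: flip the case of every letter, then swap each adjacent pair of characters (1↔2, 3↔4, ...).
Working it through for "brescINd": intermediate "BRESCinD", final "RBSEiCDn".
(Check on "UFXoyNpgQEo": → "ufxOYnPGqeO" → "fuOxnYGPeqO" ✓)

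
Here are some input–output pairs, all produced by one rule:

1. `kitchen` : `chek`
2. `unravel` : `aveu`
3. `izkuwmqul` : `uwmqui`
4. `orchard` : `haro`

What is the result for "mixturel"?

turem

The pattern: swap the first and last characters, then delete the first 3 characters.
"mixturel" → "lixturem" → "turem".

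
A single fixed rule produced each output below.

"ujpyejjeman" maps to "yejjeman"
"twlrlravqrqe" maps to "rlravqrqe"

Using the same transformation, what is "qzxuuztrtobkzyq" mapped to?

In each case the input is transformed by: delete the first 3 characters.
Applying that to "qzxuuztrtobkzyq" gives "uuztrtobkzyq".

uuztrtobkzyq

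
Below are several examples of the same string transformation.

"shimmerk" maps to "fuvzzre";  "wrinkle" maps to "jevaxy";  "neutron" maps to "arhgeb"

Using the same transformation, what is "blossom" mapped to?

Looking at the pairs, the operation is to delete the last character, then shift every letter 13 places forward in the alphabet (wrapping around) — i.e. ROT13.
On "blossom": the first step gives "blosso", and the second then gives "oybffb".

oybffb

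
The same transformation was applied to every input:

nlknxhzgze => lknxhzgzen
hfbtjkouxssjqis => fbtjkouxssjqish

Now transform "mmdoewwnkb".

mdoewwnkbm

In each case the input is transformed by: move the first character to the end.
Applying that to "mmdoewwnkb" gives "mdoewwnkbm".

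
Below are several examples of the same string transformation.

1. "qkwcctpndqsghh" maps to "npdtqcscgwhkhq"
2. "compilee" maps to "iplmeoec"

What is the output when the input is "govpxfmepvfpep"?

empfvxfppveopg

Each output is the input with this applied: swap the front and back halves of the string, then take characters alternately from the front and the back (1st, last, 2nd, 2nd-last, ...).
Working it through for "govpxfmepvfpep": intermediate "epvfpepgovpxfm", final "empfvxfppveopg".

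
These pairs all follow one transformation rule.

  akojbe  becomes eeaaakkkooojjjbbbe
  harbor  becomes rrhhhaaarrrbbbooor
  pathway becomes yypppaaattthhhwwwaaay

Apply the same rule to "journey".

yyjjjooouuurrrnnneeey

The transformation: repeat every character 3 times, then move the last 2 characters to the front (rotate right by 2).
"journey" → "jjjooouuurrrnnneeeyyy" → "yyjjjooouuurrrnnneeey".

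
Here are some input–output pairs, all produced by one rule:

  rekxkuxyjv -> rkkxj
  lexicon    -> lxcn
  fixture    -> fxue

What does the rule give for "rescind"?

Each output is the input with this applied: keep every other character starting from the first (positions 1st, 3rd, 5th, ...).
For "rescind" the result is "rsid".

rsid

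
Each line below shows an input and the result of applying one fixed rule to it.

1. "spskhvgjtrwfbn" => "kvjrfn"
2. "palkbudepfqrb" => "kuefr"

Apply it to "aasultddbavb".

utdab

Rule — delete the first 3 characters, then keep every other character starting from the first (positions 1st, 3rd, 5th, ...).
On "aasultddbavb": the first step gives "ultddbavb", and the second then gives "utdab".
(Check on "palkbudepfqrb": → "kbudepfqrb" → "kuefr" ✓)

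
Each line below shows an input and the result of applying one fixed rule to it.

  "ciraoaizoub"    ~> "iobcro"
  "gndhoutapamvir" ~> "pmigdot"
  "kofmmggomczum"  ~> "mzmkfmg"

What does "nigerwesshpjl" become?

splngre

The rule is to keep every other character starting from the first (positions 1st, 3rd, 5th, ...), then move the last 3 characters to the front (rotate right by 3).
For "nigerwesshpjl", step one produces "ngrespl"; step two turns that into "splngre".
(Check on "gndhoutapamvir": → "gdotpmi" → "pmigdot" ✓)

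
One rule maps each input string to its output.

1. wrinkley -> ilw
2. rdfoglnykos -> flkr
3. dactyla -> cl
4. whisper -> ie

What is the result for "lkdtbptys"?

dps

The transformation: move the first character to the end, then keep one character in every 3, starting at position 2 (positions 2nd, 5th, 8th, ...).
Working it through for "lkdtbptys": intermediate "kdtbptysl", final "dps".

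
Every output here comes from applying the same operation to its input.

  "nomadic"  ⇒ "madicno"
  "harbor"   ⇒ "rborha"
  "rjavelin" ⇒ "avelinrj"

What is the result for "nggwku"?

In each case the input is transformed by: move the first 2 characters to the end (rotate left by 2).
Applying that to "nggwku" gives "gwkung".

gwkung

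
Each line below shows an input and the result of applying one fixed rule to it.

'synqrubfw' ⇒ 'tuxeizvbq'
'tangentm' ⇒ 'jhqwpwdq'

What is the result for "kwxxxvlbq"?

aayoetnza

Each output is the input with this applied: shift every letter 3 places forward in the alphabet (wrapping around), then move the first 3 characters to the end (rotate left by 3).
Applying both steps to "kwxxxvlbq": "nzaaayoet", then "aayoetnza".
(Check on "synqrubfw": → "vbqtuxeiz" → "tuxeizvbq" ✓)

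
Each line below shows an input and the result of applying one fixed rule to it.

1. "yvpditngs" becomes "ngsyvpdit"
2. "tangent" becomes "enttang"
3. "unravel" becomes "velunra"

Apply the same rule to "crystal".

talcrys

The rule is to move the last 3 characters to the front (rotate right by 3).
Doing the same to "crystal": "talcrys".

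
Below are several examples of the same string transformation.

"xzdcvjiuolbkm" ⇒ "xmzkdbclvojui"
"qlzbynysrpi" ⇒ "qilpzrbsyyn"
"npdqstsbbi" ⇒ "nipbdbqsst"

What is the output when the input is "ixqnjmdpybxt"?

itxxqbnyjpmd

The rule is to take characters alternately from the front and the back (1st, last, 2nd, 2nd-last, ...).
On "ixqnjmdpybxt" that produces "itxxqbnyjpmd".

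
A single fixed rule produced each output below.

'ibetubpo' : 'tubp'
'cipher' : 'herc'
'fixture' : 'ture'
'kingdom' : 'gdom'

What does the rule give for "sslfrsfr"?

What's happening: move the first 3 characters to the end (rotate left by 3), then keep only the first 4 characters.
For "sslfrsfr", step one produces "frsfrssl"; step two turns that into "frsf".
(Check on "kingdom": → "gdomkin" → "gdom" ✓)

frsf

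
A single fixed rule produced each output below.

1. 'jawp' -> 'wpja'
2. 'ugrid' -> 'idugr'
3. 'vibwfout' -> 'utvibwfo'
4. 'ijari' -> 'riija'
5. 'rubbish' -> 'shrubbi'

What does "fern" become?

rnfe

Rule — move the last 2 characters to the front (rotate right by 2).
For "fern" the result is "rnfe".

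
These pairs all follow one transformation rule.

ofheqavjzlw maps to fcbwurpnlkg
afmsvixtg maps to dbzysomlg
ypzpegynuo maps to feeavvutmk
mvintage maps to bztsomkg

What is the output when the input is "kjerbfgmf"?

xsqpmllkh

The rule is to sort the characters into reverse alphabetical order, then shift every letter 6 places forward in the alphabet (wrapping around).
"kjerbfgmf" → "rmkjgffeb" → "xsqpmllkh".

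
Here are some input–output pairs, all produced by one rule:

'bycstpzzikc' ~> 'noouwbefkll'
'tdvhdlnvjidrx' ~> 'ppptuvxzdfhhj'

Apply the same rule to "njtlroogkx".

svwxzaadfj

The pattern: sort the characters into alphabetical order, then shift every letter 12 places forward in the alphabet (wrapping around).
"njtlroogkx" → "gjklnoortx" → "svwxzaadfj".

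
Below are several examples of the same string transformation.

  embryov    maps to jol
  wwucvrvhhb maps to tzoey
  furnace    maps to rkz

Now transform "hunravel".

The pattern: keep every other character starting from the second (positions 2nd, 4th, 6th, ...), then shift every letter 3 places backward in the alphabet (wrapping around).
For "hunravel", step one produces "urvl"; step two turns that into "rosi".
(Check on "wwucvrvhhb": → "wcrhb" → "tzoey" ✓)

rosi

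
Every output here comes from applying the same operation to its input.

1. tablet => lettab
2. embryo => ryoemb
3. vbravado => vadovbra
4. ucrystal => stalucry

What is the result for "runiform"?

formruni

What's happening: swap the front and back halves of the string.
For "runiform" the result is "formruni".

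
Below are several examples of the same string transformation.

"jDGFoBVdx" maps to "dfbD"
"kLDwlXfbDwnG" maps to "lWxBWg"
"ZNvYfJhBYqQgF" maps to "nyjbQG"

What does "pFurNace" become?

Rule — flip the case of every letter, then keep every other character starting from the second (positions 2nd, 4th, 6th, ...).
On "pFurNace": the first step gives "PfURnACE", and the second then gives "fRAE".

fRAE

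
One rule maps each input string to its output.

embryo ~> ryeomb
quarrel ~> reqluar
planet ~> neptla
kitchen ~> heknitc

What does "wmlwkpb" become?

Each output is the input with this applied: swap the first and last characters, then move the last 3 characters to the front (rotate right by 3).
For "wmlwkpb", step one produces "bmlwkpw"; step two turns that into "kpwbmlw".

kpwbmlw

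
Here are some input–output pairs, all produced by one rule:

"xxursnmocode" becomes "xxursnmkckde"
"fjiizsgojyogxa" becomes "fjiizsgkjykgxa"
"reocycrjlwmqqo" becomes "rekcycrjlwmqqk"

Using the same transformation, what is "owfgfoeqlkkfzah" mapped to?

Each output is the input with this applied: replace every "o" with "k".
Applying that to "owfgfoeqlkkfzah" gives "kwfgfkeqlkkfzah".

kwfgfkeqlkkfzah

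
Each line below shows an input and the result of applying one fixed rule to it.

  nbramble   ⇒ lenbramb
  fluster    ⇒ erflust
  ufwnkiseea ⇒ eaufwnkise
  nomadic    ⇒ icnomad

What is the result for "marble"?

lemarb

The rule is to move the last 2 characters to the front (rotate right by 2).
On "marble" that produces "lemarb".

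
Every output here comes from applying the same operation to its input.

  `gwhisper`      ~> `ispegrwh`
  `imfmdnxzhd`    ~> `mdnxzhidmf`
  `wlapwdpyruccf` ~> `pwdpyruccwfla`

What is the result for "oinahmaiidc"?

ahmaiidocin

The rule is to swap the first and last characters, then move the first 3 characters to the end (rotate left by 3).
On "oinahmaiidc": the first step gives "cinahmaiido", and the second then gives "ahmaiidocin".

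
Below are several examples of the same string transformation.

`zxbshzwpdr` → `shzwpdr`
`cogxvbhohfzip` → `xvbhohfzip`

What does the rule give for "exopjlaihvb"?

Each output is the input with this applied: delete the first 3 characters.
Applying that to "exopjlaihvb" gives "pjlaihvb".

pjlaihvb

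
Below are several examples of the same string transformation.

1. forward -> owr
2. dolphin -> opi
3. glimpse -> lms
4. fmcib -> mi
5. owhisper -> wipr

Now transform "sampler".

Each output is the input with this applied: keep every other character starting from the second (positions 2nd, 4th, 6th, ...).
"sampler" → "ape".

ape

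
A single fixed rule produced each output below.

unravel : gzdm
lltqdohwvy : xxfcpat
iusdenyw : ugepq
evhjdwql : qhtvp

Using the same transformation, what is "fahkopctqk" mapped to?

rmtwabo

In each case the input is transformed by: delete the last 3 characters, then shift every letter 12 places forward in the alphabet (wrapping around).
Starting from "fahkopctqk": after the first operation, "fahkopc"; after the second, "rmtwabo".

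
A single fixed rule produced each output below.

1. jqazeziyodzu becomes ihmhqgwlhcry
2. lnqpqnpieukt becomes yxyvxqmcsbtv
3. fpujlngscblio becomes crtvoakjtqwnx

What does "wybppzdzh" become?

Each output is the input with this applied: shift every letter 8 places forward in the alphabet (wrapping around), then move the first 2 characters to the end (rotate left by 2).
Doing the same to "wybppzdzh": "jxxhlhpeg".

jxxhlhpeg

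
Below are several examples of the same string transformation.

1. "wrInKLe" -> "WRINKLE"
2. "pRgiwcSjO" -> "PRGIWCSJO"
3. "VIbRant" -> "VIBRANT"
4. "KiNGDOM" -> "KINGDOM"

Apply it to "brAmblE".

Each output is the input with this applied: convert every letter to uppercase.
Applying that to "brAmblE" gives "BRAMBLE".

BRAMBLE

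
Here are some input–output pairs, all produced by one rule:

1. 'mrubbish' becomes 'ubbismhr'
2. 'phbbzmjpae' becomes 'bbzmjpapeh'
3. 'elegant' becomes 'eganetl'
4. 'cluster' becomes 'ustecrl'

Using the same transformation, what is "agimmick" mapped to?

immicakg

The pattern: swap the first and last characters, then move the first 2 characters to the end (rotate left by 2).
Starting from "agimmick": after the first operation, "kgimmica"; after the second, "immicakg".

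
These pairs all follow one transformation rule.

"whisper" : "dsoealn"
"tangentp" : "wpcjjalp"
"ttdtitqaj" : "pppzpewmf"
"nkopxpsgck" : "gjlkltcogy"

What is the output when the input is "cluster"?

In each case the input is transformed by: swap each adjacent pair of characters (1↔2, 3↔4, ...), then shift every letter 4 places backward in the alphabet (wrapping around).
"cluster" → "lcsuetr" → "hyoqapn".

hyoqapn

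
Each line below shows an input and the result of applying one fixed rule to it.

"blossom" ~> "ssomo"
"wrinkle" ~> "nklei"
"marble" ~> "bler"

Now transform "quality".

The transformation: delete the first 2 characters, then move the first character to the end.
Applying both steps to "quality": "ality", then "litya".

litya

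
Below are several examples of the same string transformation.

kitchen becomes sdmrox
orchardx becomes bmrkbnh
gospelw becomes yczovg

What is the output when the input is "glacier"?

vkmsob

The pattern: delete the first character, then shift every letter 10 places forward in the alphabet (wrapping around).
So "glacier" becomes "vkmsob".
(Check on "gospelw": → "ospelw" → "yczovg" ✓)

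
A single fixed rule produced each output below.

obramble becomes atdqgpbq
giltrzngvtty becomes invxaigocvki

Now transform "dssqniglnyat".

pishhfcxvacn

Looking at the pairs, the operation is to move the last 2 characters to the front (rotate right by 2), then shift every letter 11 places backward in the alphabet (wrapping around).
For "dssqniglnyat", step one produces "atdssqniglny"; step two turns that into "pishhfcxvacn".
(Check on "obramble": → "leobramb" → "atdqgpbq" ✓)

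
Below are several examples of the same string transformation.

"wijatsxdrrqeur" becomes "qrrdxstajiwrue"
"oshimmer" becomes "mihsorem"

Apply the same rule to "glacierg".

icalggre

Looking at the pairs, the operation is to reverse the string, then move the first 3 characters to the end (rotate left by 3).
On "glacierg" that produces "icalggre".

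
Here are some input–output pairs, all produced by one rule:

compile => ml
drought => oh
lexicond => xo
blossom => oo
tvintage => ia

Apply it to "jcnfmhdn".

The transformation: keep one character in every 3, starting at position 3 (positions 3rd, 6th, 9th, ...).
So "jcnfmhdn" becomes "nh".

nh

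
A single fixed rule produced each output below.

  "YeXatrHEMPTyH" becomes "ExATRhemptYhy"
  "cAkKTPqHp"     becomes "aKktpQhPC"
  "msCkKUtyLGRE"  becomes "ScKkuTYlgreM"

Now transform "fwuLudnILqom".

In each case the input is transformed by: flip the case of every letter, then move the first character to the end.
"fwuLudnILqom" → "FWUlUDNilQOM" → "WUlUDNilQOMF".

WUlUDNilQOMF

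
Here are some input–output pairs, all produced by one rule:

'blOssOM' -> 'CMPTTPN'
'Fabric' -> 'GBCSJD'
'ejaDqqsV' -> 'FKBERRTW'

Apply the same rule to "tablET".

UBCMFU

The transformation: shift every letter 1 place forward in the alphabet (wrapping around), then convert every letter to uppercase.
So "tablET" becomes "UBCMFU".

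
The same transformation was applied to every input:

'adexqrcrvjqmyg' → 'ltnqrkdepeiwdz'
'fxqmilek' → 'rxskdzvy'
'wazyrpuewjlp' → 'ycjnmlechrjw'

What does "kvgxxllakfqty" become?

glxitkkyynxsd

The rule is to move the last 2 characters to the front (rotate right by 2), then shift every letter 13 places forward in the alphabet (wrapping around) — i.e. ROT13.
Working it through for "kvgxxllakfqty": intermediate "tykvgxxllakfq", final "glxitkkyynxsd".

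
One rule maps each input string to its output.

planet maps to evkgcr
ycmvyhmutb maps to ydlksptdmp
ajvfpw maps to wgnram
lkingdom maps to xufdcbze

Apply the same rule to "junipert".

gvikalez

Rule — swap the front and back halves of the string, then shift every letter 9 places backward in the alphabet (wrapping around).
Applying both steps to "junipert": "pertjuni", then "gvikalez".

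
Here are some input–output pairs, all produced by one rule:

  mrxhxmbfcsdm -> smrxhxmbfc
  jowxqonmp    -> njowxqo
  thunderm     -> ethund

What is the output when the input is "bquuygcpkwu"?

The pattern: delete the last 2 characters, then move the last character to the front.
For "bquuygcpkwu", step one produces "bquuygcpk"; step two turns that into "kbquuygcp".

kbquuygcp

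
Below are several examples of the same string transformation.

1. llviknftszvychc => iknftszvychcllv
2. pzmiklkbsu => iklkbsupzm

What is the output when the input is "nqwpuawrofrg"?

puawrofrgnqw

Looking at the pairs, the operation is to move the first 3 characters to the end (rotate left by 3).
For "nqwpuawrofrg" the result is "puawrofrgnqw".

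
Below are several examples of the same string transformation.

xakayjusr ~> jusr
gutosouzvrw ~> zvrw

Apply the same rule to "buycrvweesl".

eesl

Rule — keep only the last 4 characters.
For "buycrvweesl" the result is "eesl".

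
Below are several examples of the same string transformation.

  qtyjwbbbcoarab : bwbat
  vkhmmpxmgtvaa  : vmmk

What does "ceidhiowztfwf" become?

fhwe

Each output is the input with this applied: keep one character in every 3, starting at position 2 (positions 2nd, 5th, 8th, ...), then swap the first and last characters.
For "ceidhiowztfwf" the result is "fhwe".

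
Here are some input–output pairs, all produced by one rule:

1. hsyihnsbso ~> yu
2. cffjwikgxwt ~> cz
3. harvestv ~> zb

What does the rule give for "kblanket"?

Rule — shift every letter 6 places forward in the alphabet (wrapping around), then keep only the last 2 characters.
Working it through for "kblanket": intermediate "qhrgtqkz", final "kz".

kz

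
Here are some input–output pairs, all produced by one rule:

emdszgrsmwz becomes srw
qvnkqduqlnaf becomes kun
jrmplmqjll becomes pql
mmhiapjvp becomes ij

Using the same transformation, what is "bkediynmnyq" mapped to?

Each output is the input with this applied: delete the first 2 characters, then keep one character in every 3, starting at position 2 (positions 2nd, 5th, 8th, ...).
Starting from "bkediynmnyq": after the first operation, "ediynmnyq"; after the second, "dny".

dny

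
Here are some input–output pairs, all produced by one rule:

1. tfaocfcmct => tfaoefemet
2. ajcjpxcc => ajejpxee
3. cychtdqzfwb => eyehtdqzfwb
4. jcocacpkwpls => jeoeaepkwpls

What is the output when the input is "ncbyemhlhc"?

nebyemhlhe

In each case the input is transformed by: replace every "c" with "e".
"ncbyemhlhc" → "nebyemhlhe".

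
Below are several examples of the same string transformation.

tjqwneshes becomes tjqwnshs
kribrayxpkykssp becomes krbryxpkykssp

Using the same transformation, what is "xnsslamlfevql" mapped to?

xnsslmlfvql

What's happening: remove every vowel.
For "xnsslamlfevql" the result is "xnsslmlfvql".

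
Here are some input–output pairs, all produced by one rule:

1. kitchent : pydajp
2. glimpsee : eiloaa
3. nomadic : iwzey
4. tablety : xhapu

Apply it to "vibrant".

The transformation: shift every letter 4 places backward in the alphabet (wrapping around), then delete the first 2 characters.
Applying that to "vibrant" gives "xnwjp".

xnwjp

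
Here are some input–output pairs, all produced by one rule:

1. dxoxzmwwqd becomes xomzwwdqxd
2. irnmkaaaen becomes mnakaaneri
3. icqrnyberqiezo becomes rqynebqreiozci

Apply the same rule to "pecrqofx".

rcoqxfep

Looking at the pairs, the operation is to swap each adjacent pair of characters (1↔2, 3↔4, ...), then move the first 2 characters to the end (rotate left by 2).
On "pecrqofx": the first step gives "eprcoqxf", and the second then gives "rcoqxfep".
(Check on "irnmkaaaen": → "rimnakaane" → "mnakaaneri" ✓)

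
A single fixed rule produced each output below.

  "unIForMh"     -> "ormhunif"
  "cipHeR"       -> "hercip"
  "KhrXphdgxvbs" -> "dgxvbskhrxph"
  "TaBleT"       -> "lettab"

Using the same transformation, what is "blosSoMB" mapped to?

Each output is the input with this applied: swap the front and back halves of the string, then convert every letter to lowercase.
"blosSoMB" → "SoMBblos" → "sombblos".
(Check on "TaBleT": → "leTTaB" → "lettab" ✓)

sombblos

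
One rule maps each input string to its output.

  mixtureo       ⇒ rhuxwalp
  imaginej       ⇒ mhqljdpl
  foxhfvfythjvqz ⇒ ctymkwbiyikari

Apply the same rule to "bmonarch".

kfudqrpe

In each case the input is transformed by: reverse the string, then shift every letter 3 places forward in the alphabet (wrapping around).
On "bmonarch": the first step gives "hcranomb", and the second then gives "kfudqrpe".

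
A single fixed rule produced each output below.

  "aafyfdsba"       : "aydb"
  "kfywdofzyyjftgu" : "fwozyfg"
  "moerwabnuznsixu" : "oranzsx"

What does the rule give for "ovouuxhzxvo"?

What's happening: keep every other character starting from the second (positions 2nd, 4th, 6th, ...).
For "ovouuxhzxvo" the result is "vuxzv".

vuxzv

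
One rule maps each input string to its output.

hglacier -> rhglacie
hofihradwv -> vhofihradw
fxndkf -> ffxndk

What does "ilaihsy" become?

yilaihs

Each output is the input with this applied: move the last character to the front.
On "ilaihsy" that produces "yilaihs".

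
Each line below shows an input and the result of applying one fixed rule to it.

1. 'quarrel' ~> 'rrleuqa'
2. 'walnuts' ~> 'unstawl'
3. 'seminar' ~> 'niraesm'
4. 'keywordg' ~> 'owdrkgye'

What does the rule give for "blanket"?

The transformation: move the first 3 characters to the end (rotate left by 3), then swap each adjacent pair of characters (1↔2, 3↔4, ...).
Starting from "blanket": after the first operation, "nketbla"; after the second, "kntelba".
(Check on "quarrel": → "rrelqua" → "rrleuqa" ✓)

kntelba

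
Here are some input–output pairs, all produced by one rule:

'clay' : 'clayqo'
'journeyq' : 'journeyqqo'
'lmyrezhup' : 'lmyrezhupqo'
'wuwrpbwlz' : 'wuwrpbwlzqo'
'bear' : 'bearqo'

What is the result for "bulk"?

bulkqo

Looking at the pairs, the operation is to append "qo".
So "bulk" becomes "bulkqo".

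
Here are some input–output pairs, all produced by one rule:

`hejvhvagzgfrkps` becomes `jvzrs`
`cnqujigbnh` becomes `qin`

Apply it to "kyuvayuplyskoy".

Each output is the input with this applied: keep one character in every 3, starting at position 3 (positions 3rd, 6th, 9th, ...).
Applying that to "kyuvayuplyskoy" gives "uylk".

uylk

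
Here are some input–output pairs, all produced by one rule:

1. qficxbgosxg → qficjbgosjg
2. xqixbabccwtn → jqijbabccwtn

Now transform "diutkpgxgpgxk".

In each case the input is transformed by: replace every "x" with "j".
For "diutkpgxgpgxk" the result is "diutkpgjgpgjk".

diutkpgjgpgjk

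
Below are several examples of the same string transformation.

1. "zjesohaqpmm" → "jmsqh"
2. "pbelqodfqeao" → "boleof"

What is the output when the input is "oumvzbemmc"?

Looking at the pairs, the operation is to keep every other character starting from the second (positions 2nd, 4th, 6th, ...), then take characters alternately from the front and the back (1st, last, 2nd, 2nd-last, ...).
Applying both steps to "oumvzbemmc": "uvbmc", then "ucvmb".

ucvmb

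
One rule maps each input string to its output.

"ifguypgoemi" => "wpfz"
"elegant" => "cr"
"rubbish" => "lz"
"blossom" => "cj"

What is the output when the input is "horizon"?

The pattern: shift every letter 9 places backward in the alphabet (wrapping around), then keep one character in every 3, starting at position 2 (positions 2nd, 5th, 8th, ...).
Starting from "horizon": after the first operation, "yfizqfe"; after the second, "fq".
(Check on "elegant": → "vcvxrek" → "cr" ✓)

fq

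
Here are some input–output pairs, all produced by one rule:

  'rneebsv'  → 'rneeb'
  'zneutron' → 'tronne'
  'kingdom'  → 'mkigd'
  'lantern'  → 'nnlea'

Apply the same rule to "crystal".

What's happening: sort the characters into reverse alphabetical order, then delete the first 2 characters.
Starting from "crystal": after the first operation, "ytsrlca"; after the second, "srlca".

srlca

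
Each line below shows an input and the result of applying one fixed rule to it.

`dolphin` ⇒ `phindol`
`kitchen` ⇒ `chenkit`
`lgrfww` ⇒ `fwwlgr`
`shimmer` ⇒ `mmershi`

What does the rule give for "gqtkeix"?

keixgqt

In each case the input is transformed by: move the first 3 characters to the end (rotate left by 3).
Applying that to "gqtkeix" gives "keixgqt".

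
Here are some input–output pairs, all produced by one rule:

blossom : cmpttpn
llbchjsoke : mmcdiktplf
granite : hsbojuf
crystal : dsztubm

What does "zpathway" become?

The pattern: shift every letter 1 place forward in the alphabet (wrapping around).
Applying that to "zpathway" gives "aqbuixbz".

aqbuixbz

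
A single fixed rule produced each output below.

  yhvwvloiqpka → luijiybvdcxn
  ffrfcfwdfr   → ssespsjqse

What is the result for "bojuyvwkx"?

obwhlijxk

The pattern: shift every letter 13 places forward in the alphabet (wrapping around) — i.e. ROT13.
On "bojuyvwkx" that produces "obwhlijxk".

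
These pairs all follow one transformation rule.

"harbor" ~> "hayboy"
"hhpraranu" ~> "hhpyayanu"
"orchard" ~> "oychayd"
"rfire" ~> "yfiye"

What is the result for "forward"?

foywayd

Looking at the pairs, the operation is to replace every "r" with "y".
Applying that to "forward" gives "foywayd".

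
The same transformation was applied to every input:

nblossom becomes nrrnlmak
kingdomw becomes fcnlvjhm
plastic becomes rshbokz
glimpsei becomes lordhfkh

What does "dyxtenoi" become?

sdmnhcxw

The rule is to shift every letter 1 place backward in the alphabet (wrapping around), then move the first 3 characters to the end (rotate left by 3).
Doing the same to "dyxtenoi": "sdmnhcxw".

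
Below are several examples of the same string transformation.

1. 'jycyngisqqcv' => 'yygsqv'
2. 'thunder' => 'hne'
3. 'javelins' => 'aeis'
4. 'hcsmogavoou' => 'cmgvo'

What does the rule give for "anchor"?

Looking at the pairs, the operation is to keep every other character starting from the second (positions 2nd, 4th, 6th, ...).
So "anchor" becomes "nhr".

nhr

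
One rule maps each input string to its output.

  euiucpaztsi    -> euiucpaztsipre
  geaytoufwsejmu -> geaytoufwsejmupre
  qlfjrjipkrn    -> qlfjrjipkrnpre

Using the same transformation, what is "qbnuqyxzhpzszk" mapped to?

What's happening: append "pre".
"qbnuqyxzhpzszk" → "qbnuqyxzhpzszkpre".

qbnuqyxzhpzszkpre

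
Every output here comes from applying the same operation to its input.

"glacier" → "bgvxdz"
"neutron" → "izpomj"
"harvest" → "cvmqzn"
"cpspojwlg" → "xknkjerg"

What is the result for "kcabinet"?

The transformation: delete the last character, then shift every letter 5 places backward in the alphabet (wrapping around).
Applying both steps to "kcabinet": "kcabine", then "fxvwdiz".

fxvwdiz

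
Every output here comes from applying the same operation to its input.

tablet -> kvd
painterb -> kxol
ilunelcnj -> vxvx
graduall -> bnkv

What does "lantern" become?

kdb

In each case the input is transformed by: keep every other character starting from the second (positions 2nd, 4th, 6th, ...), then shift every letter 10 places forward in the alphabet (wrapping around).
So "lantern" becomes "kdb".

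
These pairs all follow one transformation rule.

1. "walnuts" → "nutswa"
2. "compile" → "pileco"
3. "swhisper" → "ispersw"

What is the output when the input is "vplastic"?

asticvp

What's happening: move the first 3 characters to the end (rotate left by 3), then delete the last character.
For "vplastic", step one produces "asticvpl"; step two turns that into "asticvp".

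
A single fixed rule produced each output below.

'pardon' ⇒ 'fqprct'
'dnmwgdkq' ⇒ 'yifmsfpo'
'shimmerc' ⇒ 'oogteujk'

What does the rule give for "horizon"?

The pattern: shift every letter 2 places forward in the alphabet (wrapping around), then move the first 3 characters to the end (rotate left by 3).
Starting from "horizon": after the first operation, "jqtkbqp"; after the second, "kbqpjqt".

kbqpjqt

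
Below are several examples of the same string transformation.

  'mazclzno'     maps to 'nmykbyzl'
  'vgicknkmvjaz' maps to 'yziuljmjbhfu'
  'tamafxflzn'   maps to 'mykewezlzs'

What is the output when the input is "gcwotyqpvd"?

The transformation: shift every letter 1 place backward in the alphabet (wrapping around), then reverse the string.
Applying both steps to "gcwotyqpvd": "fbvnsxpouc", then "cuopxsnvbf".

cuopxsnvbf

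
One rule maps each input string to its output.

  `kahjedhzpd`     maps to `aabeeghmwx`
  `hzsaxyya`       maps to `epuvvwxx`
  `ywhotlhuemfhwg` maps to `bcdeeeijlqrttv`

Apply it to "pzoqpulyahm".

The transformation: shift every letter 3 places backward in the alphabet (wrapping around), then sort the characters into alphabetical order.
Starting from "pzoqpulyahm": after the first operation, "mwlnmrivxej"; after the second, "eijlmmnrvwx".

eijlmmnrvwx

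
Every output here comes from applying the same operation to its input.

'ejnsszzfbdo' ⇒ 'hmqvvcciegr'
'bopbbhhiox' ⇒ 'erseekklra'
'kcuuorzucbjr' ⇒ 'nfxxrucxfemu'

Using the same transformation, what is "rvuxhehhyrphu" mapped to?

uyxakhkkbuskx

Looking at the pairs, the operation is to shift every letter 3 places forward in the alphabet (wrapping around).
On "rvuxhehhyrphu" that produces "uyxakhkkbuskx".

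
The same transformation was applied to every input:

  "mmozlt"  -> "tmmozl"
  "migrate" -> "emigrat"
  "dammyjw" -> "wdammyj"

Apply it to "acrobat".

tacroba

Looking at the pairs, the operation is to move the last character to the front.
Doing the same to "acrobat": "tacroba".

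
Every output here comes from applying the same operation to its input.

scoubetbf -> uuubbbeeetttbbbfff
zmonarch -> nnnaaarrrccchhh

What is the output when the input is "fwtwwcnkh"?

wwwwwwcccnnnkkkhhh

Rule — delete the first 3 characters, then repeat every character 3 times.
Applying both steps to "fwtwwcnkh": "wwcnkh", then "wwwwwwcccnnnkkkhhh".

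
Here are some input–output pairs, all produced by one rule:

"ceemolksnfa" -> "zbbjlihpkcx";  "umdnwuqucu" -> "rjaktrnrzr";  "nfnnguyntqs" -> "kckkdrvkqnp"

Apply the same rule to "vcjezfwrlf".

Rule — shift every letter 3 places backward in the alphabet (wrapping around).
Doing the same to "vcjezfwrlf": "szgbwctoic".

szgbwctoic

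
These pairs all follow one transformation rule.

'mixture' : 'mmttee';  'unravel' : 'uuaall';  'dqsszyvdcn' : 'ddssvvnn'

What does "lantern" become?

In each case the input is transformed by: keep one character in every 3, starting at position 1 (positions 1st, 4th, 7th, ...), then double every character.
So "lantern" becomes "llttnn".
(Check on "mixture": → "mte" → "mmttee" ✓)

llttnn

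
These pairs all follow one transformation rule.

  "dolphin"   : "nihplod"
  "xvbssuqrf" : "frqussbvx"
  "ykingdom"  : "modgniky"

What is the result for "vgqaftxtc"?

What's happening: reverse the string.
Doing the same to "vgqaftxtc": "ctxtfaqgv".

ctxtfaqgv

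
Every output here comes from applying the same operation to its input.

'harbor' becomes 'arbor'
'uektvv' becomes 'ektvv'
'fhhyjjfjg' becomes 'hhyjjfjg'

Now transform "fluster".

The pattern: delete the first character.
On "fluster" that produces "luster".

luster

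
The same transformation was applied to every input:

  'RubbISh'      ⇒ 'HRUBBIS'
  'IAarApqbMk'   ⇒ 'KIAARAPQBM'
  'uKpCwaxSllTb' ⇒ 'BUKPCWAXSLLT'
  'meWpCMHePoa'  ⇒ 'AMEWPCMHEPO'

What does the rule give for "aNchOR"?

RANCHO

Looking at the pairs, the operation is to move the last character to the front, then convert every letter to uppercase.
Working it through for "aNchOR": intermediate "RaNchO", final "RANCHO".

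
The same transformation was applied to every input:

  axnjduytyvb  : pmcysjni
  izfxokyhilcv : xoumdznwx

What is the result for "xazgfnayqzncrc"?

mpovucpnfoc

In each case the input is transformed by: delete the last 3 characters, then shift every letter 11 places backward in the alphabet (wrapping around).
"xazgfnayqzncrc" → "xazgfnayqzn" → "mpovucpnfoc".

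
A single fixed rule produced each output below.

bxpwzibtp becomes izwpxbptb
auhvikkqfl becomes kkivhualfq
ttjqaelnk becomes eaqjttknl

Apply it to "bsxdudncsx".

ndudxsbxsc

Looking at the pairs, the operation is to reverse the string, then move the first 3 characters to the end (rotate left by 3).
"bsxdudncsx" → "xscndudxsb" → "ndudxsbxsc".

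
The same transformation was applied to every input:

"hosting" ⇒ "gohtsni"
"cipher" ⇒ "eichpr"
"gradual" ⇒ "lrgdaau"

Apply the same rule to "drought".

In each case the input is transformed by: swap each adjacent pair of characters (1↔2, 3↔4, ...), then move the last character to the front.
Starting from "drought": after the first operation, "rduohgt"; after the second, "trduohg".

trduohg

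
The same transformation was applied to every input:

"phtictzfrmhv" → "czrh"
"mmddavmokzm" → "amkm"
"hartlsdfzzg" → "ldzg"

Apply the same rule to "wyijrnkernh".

Looking at the pairs, the operation is to keep every other character starting from the first (positions 1st, 3rd, 5th, ...), then keep only the last 4 characters.
Starting from "wyijrnkernh": after the first operation, "wirkrh"; after the second, "rkrh".

rkrh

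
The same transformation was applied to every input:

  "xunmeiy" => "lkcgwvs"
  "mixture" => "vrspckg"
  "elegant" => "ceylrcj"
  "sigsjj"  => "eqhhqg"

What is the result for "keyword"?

wumpbic

Each output is the input with this applied: shift every letter 2 places backward in the alphabet (wrapping around), then move the first 2 characters to the end (rotate left by 2).
Doing the same to "keyword": "wumpbic".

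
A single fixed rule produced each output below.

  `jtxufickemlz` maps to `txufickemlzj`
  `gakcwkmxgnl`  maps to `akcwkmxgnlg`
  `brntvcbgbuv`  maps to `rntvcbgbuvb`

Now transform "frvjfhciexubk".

rvjfhciexubkf

What's happening: move the first character to the end.
On "frvjfhciexubk" that produces "rvjfhciexubkf".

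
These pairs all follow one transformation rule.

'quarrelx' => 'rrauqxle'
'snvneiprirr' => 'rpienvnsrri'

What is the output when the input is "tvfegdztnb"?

zdgefvtbnt

The transformation: reverse the string, then move the first 3 characters to the end (rotate left by 3).
Doing the same to "tvfegdztnb": "zdgefvtbnt".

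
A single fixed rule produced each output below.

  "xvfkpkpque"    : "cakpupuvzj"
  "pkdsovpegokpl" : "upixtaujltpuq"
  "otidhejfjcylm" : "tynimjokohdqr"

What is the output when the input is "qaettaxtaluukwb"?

The rule is to shift every letter 5 places forward in the alphabet (wrapping around).
On "qaettaxtaluukwb" that produces "vfjyyfcyfqzzpbg".

vfjyyfcyfqzzpbg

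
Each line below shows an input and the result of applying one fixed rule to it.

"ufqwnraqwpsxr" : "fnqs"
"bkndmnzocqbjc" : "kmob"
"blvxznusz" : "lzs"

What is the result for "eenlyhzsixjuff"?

eysjf

In each case the input is transformed by: keep one character in every 3, starting at position 2 (positions 2nd, 5th, 8th, ...).
Doing the same to "eenlyhzsixjuff": "eysjf".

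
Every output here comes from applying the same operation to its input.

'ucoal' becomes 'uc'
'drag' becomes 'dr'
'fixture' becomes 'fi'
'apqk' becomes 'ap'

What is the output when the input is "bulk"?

bu

Looking at the pairs, the operation is to keep only the first 2 characters.
So "bulk" becomes "bu".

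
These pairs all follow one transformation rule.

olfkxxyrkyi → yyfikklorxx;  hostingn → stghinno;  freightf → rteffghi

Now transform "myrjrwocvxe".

xycejmorrvw

Looking at the pairs, the operation is to sort the characters into alphabetical order, then move the last 2 characters to the front (rotate right by 2).
Working it through for "myrjrwocvxe": intermediate "cejmorrvwxy", final "xycejmorrvw".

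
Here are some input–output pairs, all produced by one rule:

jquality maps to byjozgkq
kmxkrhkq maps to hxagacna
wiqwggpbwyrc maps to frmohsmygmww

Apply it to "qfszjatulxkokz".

kbnaeapgvipzqj

The pattern: swap the front and back halves of the string, then shift every letter 10 places backward in the alphabet (wrapping around).
Starting from "qfszjatulxkokz": after the first operation, "ulxkokzqfszjat"; after the second, "kbnaeapgvipzqj".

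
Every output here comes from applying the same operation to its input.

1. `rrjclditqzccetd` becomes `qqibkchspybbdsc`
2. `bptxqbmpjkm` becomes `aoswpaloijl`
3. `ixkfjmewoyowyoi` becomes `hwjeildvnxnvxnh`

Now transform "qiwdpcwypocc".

The pattern: shift every letter 1 place backward in the alphabet (wrapping around).
"qiwdpcwypocc" → "phvcobvxonbb".

phvcobvxonbb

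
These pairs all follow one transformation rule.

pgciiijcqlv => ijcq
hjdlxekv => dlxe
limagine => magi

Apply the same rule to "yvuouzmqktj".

zmqk

Rule — delete the last 2 characters, then keep only the last 4 characters.
Applying both steps to "yvuouzmqktj": "yvuouzmqk", then "zmqk".
(Check on "hjdlxekv": → "hjdlxe" → "dlxe" ✓)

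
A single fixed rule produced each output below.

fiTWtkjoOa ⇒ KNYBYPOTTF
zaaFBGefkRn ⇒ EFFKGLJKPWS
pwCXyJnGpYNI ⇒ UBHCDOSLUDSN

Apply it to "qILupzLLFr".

VNQZUEQQKW

In each case the input is transformed by: shift every letter 5 places forward in the alphabet (wrapping around), then convert every letter to uppercase.
"qILupzLLFr" → "vNQzueQQKw" → "VNQZUEQQKW".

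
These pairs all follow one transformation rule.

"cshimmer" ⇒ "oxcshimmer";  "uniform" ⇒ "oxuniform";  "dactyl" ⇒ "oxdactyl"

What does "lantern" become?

Rule — prepend "ox".
On "lantern" that produces "oxlantern".

oxlantern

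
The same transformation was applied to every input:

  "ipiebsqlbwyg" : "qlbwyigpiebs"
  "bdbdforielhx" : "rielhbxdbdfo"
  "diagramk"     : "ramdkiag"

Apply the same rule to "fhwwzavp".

zavfphww

The rule is to swap the first and last characters, then swap the front and back halves of the string.
On "fhwwzavp": the first step gives "phwwzavf", and the second then gives "zavfphww".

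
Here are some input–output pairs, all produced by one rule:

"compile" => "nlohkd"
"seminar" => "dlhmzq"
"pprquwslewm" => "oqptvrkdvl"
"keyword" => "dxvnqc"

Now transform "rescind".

drbhmc

What's happening: delete the first character, then shift every letter 1 place backward in the alphabet (wrapping around).
On "rescind" that produces "drbhmc".
(Check on "pprquwslewm": → "prquwslewm" → "oqptvrkdvl" ✓)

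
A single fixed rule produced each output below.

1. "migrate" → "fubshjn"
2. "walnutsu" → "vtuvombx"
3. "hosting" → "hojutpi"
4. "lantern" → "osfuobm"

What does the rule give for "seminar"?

Looking at the pairs, the operation is to shift every letter 1 place forward in the alphabet (wrapping around), then reverse the string.
"seminar" → "tfnjobs" → "sbojnft".

sbojnft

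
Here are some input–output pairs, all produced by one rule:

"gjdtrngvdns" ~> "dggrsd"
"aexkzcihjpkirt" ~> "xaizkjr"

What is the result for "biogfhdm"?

obdf

Each output is the input with this applied: keep every other character starting from the first (positions 1st, 3rd, 5th, ...), then swap each adjacent pair of characters (1↔2, 3↔4, ...).
On "biogfhdm": the first step gives "bofd", and the second then gives "obdf".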